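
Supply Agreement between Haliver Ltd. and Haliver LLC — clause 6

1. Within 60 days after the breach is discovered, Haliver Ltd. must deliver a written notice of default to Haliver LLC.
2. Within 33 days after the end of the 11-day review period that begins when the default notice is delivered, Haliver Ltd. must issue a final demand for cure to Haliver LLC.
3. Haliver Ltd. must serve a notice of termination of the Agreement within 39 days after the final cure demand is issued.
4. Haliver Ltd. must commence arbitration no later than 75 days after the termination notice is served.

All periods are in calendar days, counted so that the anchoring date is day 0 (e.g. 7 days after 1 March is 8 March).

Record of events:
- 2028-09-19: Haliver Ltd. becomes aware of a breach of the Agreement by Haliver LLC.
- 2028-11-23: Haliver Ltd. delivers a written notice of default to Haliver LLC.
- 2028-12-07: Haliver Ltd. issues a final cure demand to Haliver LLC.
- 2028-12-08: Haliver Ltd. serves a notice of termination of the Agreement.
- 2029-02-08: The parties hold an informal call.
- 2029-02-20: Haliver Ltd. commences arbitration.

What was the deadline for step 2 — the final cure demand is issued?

2029-01-06

The default notice is delivered on 2028-11-23; the 11-day review period therefore ends 2028-12-04, and step 2 runs from that date. 33 days after 2028-12-04 is 2029-01-06.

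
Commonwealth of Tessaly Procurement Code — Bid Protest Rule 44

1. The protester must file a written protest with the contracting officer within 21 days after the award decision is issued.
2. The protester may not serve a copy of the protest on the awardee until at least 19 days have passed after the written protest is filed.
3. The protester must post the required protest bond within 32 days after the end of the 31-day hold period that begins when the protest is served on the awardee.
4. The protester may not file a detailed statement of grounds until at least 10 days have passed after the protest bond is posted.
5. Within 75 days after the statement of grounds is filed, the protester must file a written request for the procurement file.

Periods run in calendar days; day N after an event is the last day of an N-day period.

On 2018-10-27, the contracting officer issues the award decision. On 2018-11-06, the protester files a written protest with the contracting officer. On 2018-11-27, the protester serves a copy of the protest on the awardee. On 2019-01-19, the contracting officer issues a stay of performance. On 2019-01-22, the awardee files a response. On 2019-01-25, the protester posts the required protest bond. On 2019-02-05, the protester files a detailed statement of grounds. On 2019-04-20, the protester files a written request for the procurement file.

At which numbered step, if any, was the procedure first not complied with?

Step 1 — counting 21 days from 2018-10-27 (when the award decision is issued) gives a deadline of 2018-11-17; 2018-11-06 is within that limit.
Step 2 — must wait 19 days from 2018-11-06 (when the written protest is filed), so not before 2018-11-25; 2018-11-27 is on or after that date.
Step 3 — counting 32 days from 2018-12-28 (end of the 31-day hold period, which began when the protest is served on the awardee on 2018-11-27) gives a deadline of 2019-01-29; done 2019-01-25 — timely.
Step 4 — must wait 10 days from 2019-01-25 (when the protest bond is posted), so not before 2019-02-04; done 2019-02-05, after the minimum wait.
Step 5 — counting 75 days from 2019-02-05 (when the statement of grounds is filed) gives a deadline of 2019-04-21; 2019-04-20 is within that limit.

None — every step was satisfied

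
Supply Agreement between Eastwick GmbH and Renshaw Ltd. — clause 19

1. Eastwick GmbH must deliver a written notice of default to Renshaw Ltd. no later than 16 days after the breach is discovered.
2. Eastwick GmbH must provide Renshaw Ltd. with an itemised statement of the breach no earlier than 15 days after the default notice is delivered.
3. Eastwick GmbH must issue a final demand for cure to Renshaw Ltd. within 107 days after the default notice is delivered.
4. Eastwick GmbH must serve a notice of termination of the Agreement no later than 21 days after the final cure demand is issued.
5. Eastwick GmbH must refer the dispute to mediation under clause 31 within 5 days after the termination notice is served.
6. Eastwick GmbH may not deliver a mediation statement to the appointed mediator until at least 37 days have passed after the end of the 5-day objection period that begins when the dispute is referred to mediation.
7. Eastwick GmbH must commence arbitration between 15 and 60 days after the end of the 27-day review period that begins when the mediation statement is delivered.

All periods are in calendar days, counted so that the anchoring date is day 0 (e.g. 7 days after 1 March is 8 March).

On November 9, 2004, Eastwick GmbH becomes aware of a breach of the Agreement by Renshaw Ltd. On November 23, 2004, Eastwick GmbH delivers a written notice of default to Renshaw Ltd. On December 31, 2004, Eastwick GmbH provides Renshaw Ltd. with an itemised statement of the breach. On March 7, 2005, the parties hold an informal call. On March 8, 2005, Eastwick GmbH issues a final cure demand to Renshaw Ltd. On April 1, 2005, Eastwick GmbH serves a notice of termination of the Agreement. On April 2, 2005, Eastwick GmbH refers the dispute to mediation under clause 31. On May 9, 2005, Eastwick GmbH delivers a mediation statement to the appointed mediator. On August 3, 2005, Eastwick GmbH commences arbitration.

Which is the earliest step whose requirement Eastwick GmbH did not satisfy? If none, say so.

Step 4

Step 1 — counting 16 days from November 9, 2004 (when the breach is discovered) gives a deadline of November 25, 2004; November 23, 2004 is within that limit.
Step 2 — must wait 15 days from November 23, 2004 (when the default notice is delivered), so not before December 8, 2004; done December 31, 2004, after the minimum wait.
Step 3 — counting 107 days from November 23, 2004 (when the default notice is delivered) gives a deadline of March 10, 2005; done March 8, 2005 — timely.
Step 4 — counting 21 days from March 8, 2005 (when the final cure demand is issued) gives a deadline of March 29, 2005; not done until April 1, 2005, 3 days after the deadline.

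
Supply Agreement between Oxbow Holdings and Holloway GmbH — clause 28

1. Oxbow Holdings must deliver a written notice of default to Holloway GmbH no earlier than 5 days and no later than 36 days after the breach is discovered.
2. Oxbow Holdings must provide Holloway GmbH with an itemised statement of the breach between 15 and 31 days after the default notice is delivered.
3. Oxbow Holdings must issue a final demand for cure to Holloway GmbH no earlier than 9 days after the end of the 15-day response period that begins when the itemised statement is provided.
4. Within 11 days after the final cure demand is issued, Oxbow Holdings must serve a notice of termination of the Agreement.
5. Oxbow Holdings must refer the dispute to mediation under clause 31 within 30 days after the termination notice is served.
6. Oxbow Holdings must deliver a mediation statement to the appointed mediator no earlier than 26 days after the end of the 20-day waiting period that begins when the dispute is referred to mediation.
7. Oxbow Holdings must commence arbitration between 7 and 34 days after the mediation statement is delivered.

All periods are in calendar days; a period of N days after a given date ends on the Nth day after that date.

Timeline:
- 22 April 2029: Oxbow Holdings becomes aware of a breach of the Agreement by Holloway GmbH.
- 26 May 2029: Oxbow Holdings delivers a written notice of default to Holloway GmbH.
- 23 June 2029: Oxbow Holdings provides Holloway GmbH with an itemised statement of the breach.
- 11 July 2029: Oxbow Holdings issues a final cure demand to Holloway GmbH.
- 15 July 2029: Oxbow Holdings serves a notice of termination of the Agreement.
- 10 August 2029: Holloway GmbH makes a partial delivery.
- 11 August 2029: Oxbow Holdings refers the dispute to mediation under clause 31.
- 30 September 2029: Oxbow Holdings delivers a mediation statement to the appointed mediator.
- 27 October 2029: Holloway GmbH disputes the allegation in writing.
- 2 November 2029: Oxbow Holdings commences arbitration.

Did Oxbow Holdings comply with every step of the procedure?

Step 1: the window is 5–36 days after 22 April 2029 (when the breach is discovered), so 27 April 2029 through 28 May 2029; done 26 May 2029, which is between those dates.
Step 2: the window is 15–31 days after 26 May 2029 (when the default notice is delivered), so 10 June 2029 through 26 June 2029; done 23 June 2029, which is between those dates.
Step 3: the earliest permitted date is 9 days after 8 July 2029 (end of the 15-day response period, which began when the itemised statement is provided on 23 June 2029), i.e. 17 July 2029; done 11 July 2029 — 6 days too early.
That is the first point of non-compliance.

No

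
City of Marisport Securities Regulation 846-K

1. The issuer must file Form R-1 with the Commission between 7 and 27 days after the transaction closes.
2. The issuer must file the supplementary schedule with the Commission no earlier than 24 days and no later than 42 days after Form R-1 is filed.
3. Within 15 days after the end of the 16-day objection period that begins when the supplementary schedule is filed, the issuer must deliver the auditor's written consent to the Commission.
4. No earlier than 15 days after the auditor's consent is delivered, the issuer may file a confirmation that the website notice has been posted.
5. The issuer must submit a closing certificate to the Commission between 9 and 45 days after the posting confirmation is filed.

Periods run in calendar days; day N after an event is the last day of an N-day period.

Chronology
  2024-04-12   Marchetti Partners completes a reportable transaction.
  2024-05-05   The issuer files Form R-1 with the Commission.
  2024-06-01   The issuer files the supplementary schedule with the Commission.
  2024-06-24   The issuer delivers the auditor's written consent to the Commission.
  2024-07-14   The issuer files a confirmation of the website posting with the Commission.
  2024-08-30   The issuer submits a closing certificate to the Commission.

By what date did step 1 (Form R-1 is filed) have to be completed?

Step 1 runs from 2024-04-12, when the transaction closes. The window is 7–27 days after 2024-04-12; it closes on 2024-05-09.

2024-05-09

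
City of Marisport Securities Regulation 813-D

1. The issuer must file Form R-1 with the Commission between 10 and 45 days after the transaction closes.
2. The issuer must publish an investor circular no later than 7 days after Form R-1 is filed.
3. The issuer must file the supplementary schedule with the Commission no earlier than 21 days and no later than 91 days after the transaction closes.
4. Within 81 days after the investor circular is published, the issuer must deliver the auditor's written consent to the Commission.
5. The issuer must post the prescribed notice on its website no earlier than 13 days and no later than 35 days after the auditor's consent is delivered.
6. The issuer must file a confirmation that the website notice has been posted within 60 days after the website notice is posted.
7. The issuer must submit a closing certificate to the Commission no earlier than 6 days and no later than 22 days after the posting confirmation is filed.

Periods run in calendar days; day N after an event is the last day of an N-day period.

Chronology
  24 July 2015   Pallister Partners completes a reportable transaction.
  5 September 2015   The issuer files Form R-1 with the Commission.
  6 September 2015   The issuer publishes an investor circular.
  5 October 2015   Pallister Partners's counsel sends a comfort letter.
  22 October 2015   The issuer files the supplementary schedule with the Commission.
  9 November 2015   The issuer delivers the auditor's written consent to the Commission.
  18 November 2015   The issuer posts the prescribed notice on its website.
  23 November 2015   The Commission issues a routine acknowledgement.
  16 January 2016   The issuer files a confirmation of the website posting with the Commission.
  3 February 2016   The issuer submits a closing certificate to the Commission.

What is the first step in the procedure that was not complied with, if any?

Step 1: the window is 10–45 days after 24 July 2015 (when the transaction closes), so 3 August 2015 through 7 September 2015; done 5 September 2015 — within the window.
Step 2: 7 days after 5 September 2015 (when Form R-1 is filed) is 12 September 2015; 6 September 2015 is within that limit.
Step 3: the window is 21–91 days after 24 July 2015 (when the transaction closes), so 14 August 2015 through 23 October 2015; done 22 October 2015, which is between those dates.
Step 4: 81 days after 6 September 2015 (when the investor circular is published) is 26 November 2015; completed 9 November 2015, before the deadline.
Step 5: the window is 13–35 days after 9 November 2015 (when the auditor's consent is delivered), so 22 November 2015 through 14 December 2015; done 18 November 2015 — 4 days before the window opened.
Later steps need not be reached.

Step 5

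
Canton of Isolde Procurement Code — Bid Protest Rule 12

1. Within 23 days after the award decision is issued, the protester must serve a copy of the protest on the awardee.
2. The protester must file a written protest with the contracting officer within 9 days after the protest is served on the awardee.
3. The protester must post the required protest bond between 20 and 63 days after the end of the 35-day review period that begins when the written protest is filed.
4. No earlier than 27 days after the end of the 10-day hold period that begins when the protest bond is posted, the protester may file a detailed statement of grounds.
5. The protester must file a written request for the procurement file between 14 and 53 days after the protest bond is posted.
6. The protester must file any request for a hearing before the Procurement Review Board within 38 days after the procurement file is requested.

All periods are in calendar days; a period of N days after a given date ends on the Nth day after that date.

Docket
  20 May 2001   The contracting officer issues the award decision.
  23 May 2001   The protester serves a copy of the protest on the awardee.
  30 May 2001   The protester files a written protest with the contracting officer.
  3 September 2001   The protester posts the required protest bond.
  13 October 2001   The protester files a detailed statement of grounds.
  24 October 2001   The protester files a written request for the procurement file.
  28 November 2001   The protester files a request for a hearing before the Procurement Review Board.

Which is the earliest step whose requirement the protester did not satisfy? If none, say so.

None — every step was satisfied

Step 1 — counting 23 days from 20 May 2001 (when the award decision is issued) gives a deadline of 12 June 2001; 23 May 2001 is within that limit.
Step 2 — counting 9 days from 23 May 2001 (when the protest is served on the awardee) gives a deadline of 1 June 2001; 30 May 2001 is within that limit.
Step 3 — 20 and 63 days from 4 July 2001 (end of the 35-day review period, which began when the written protest is filed on 30 May 2001) are 24 July 2001 and 5 September 2001 respectively; done 3 September 2001 — within the window.
Step 4 — must wait 27 days from 13 September 2001 (end of the 10-day hold period, which began when the protest bond is posted on 3 September 2001), so not before 10 October 2001; done 13 October 2001 — permitted.
Step 5 — 14 and 53 days from 3 September 2001 (when the protest bond is posted) are 17 September 2001 and 26 October 2001 respectively; done 24 October 2001, which is between those dates.
Step 6 — counting 38 days from 24 October 2001 (when the procurement file is requested) gives a deadline of 1 December 2001; completed 28 November 2001, before the deadline.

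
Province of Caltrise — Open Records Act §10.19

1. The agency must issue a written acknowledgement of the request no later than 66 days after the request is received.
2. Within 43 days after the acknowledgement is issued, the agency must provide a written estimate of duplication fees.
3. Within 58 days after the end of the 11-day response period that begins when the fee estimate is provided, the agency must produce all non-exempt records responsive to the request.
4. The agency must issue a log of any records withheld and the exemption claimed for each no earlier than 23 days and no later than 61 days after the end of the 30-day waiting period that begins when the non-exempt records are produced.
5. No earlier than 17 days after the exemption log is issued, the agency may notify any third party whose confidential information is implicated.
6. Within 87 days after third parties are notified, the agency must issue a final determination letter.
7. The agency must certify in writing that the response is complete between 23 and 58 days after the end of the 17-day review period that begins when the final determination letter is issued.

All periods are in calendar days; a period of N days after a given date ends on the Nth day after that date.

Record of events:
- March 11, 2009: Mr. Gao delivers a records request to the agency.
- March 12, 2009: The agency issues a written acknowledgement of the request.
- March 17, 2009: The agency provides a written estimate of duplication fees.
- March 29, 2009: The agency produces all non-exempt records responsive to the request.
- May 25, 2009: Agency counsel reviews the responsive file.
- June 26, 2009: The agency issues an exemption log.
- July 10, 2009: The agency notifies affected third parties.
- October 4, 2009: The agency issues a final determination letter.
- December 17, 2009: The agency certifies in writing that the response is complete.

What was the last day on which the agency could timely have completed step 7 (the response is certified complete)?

December 18, 2009

The final determination letter is issued on October 4, 2009; the 17-day review period therefore ends October 21, 2009, and step 7 runs from that date. The window is 23–58 days after October 21, 2009; it closes on December 18, 2009.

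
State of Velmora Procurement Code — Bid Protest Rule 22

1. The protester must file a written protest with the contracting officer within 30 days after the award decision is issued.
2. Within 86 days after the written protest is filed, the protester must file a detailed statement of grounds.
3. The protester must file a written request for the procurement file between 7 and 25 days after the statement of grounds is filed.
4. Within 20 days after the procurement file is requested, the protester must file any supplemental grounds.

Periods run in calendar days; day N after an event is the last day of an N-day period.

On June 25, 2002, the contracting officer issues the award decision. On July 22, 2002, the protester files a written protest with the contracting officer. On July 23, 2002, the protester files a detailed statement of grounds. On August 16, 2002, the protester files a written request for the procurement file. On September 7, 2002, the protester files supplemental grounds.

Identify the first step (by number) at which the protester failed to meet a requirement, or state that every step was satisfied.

Step 4

Step 1: 30 days after June 25, 2002 (when the award decision is issued) is July 25, 2002; done July 22, 2002 — timely.
Step 2: 86 days after July 22, 2002 (when the written protest is filed) is October 16, 2002; done July 23, 2002 — timely.
Step 3: the window is 7–25 days after July 23, 2002 (when the statement of grounds is filed), so July 30, 2002 through August 17, 2002; August 16, 2002 falls inside that range.
Step 4: 20 days after August 16, 2002 (when the procurement file is requested) is September 5, 2002; September 7, 2002 misses that deadline by 2 days.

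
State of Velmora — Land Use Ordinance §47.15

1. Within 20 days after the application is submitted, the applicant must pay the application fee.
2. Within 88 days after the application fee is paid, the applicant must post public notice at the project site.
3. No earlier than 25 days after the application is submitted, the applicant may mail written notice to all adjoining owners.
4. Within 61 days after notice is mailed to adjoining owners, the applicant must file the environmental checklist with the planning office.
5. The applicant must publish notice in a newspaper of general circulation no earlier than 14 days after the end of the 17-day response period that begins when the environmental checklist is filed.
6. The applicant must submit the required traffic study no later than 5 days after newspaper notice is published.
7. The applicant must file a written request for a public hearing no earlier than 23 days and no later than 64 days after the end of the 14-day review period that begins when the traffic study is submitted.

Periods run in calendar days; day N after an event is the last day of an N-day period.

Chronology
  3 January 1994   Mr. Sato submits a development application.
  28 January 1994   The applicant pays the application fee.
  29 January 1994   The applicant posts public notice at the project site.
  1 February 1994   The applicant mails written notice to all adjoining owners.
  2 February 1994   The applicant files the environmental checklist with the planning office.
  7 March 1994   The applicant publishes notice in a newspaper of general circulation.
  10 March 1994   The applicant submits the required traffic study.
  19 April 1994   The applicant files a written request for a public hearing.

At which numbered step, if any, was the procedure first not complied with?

Step 1

Step 1: 20 days after 3 January 1994 (when the application is submitted) is 23 January 1994; not done until 28 January 1994, 5 days after the deadline.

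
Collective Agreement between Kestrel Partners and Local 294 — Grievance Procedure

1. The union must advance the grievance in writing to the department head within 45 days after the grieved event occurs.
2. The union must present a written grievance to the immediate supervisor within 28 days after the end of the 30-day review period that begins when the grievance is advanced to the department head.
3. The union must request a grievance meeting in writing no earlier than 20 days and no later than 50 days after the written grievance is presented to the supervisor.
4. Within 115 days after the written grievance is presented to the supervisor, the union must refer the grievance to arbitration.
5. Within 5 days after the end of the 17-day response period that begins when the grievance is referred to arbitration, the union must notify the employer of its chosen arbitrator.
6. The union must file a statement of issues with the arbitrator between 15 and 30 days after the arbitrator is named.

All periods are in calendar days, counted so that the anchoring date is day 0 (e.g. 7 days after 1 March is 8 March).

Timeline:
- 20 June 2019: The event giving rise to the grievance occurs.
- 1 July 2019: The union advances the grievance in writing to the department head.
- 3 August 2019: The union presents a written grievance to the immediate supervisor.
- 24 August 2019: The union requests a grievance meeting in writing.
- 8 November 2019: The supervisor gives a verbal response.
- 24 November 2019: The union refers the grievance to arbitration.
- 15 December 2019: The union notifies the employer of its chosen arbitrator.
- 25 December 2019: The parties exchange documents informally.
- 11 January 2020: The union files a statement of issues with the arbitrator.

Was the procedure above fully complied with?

Yes

Step 1 — counting 45 days from 20 June 2019 (when the grieved event occurs) gives a deadline of 4 August 2019; done 1 July 2019 — timely.
Step 2 — counting 28 days from 31 July 2019 (end of the 30-day review period, which began when the grievance is advanced to the department head on 1 July 2019) gives a deadline of 28 August 2019; done 3 August 2019 — timely.
Step 3 — 20 and 50 days from 3 August 2019 (when the written grievance is presented to the supervisor) are 23 August 2019 and 22 September 2019 respectively; 24 August 2019 falls inside that range.
Step 4 — counting 115 days from 3 August 2019 (when the written grievance is presented to the supervisor) gives a deadline of 26 November 2019; done 24 November 2019 — timely.
Step 5 — counting 5 days from 11 December 2019 (end of the 17-day response period, which began when the grievance is referred to arbitration on 24 November 2019) gives a deadline of 16 December 2019; done 15 December 2019 — timely.
Step 6 — 15 and 30 days from 15 December 2019 (when the arbitrator is named) are 30 December 2019 and 14 January 2020 respectively; done 11 January 2020 — within the window.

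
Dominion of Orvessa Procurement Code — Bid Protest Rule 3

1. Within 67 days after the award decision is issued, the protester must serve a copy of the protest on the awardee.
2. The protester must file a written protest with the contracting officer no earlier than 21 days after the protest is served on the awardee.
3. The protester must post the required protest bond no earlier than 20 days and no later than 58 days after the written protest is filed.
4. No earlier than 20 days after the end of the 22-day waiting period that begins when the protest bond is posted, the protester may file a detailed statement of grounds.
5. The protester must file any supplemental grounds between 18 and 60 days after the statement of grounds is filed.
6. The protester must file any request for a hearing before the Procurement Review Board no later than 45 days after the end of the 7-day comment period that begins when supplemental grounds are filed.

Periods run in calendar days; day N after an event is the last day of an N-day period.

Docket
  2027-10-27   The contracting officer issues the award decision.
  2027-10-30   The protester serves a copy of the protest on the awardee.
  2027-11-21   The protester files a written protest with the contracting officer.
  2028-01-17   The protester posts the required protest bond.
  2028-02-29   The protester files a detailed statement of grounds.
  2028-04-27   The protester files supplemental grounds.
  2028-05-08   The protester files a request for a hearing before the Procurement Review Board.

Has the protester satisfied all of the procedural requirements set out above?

(1) due by 2027-10-27 + 67 days = 2028-01-02; 2027-10-30 is within that limit.
(2) permitted from 2027-10-30 + 21 days = 2027-11-20 onward; 2027-11-21 is on or after that date.
(3) the permitted window runs from 2027-11-21 + 20 = 2027-12-11 to 2027-11-21 + 58 = 2028-01-18; done 2028-01-17, which is between those dates.
(4) permitted from 2028-02-08 + 20 days = 2028-02-28 onward; done 2028-02-29 — permitted.
(5) the permitted window runs from 2028-02-29 + 18 = 2028-03-18 to 2028-02-29 + 60 = 2028-04-29; done 2028-04-27, which is between those dates.
(6) due by 2028-05-04 + 45 days = 2028-06-18; 2028-05-08 is within that limit.

Yes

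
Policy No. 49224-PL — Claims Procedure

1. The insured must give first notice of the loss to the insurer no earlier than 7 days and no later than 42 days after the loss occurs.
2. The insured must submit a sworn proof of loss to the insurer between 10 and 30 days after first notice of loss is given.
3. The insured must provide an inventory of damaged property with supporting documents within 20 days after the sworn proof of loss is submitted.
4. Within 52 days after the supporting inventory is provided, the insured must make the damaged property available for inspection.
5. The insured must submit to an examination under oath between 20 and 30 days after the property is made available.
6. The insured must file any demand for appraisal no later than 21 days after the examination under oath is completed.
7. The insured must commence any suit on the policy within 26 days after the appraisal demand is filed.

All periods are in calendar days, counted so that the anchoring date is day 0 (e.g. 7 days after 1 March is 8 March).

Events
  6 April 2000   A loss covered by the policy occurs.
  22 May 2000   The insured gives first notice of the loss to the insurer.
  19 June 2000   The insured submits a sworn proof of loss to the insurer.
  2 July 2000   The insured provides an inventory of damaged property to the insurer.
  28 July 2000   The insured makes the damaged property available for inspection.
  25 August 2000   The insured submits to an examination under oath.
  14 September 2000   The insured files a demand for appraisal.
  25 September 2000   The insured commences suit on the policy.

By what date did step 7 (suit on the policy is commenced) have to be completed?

Step 7 runs from 14 September 2000, when the appraisal demand is filed. 26 days after 14 September 2000 is 10 October 2000.

10 October 2000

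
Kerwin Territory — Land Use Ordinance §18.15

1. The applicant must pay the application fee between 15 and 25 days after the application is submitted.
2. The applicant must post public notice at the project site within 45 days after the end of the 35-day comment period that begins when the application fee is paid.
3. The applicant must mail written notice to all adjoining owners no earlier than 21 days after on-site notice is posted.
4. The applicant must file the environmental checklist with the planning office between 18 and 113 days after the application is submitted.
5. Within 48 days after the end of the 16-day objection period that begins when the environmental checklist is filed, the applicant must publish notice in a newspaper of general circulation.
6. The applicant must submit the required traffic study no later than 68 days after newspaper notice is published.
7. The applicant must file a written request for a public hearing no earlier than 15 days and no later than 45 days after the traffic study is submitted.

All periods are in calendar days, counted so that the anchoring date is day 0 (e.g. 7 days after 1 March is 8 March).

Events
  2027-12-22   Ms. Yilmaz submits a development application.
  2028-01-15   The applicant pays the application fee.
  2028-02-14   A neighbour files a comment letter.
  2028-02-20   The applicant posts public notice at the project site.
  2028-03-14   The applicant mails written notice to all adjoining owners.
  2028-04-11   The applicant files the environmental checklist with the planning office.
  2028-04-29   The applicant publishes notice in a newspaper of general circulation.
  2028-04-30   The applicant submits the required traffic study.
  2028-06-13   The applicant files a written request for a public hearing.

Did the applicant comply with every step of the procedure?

Step 1: the window is 15–25 days after 2027-12-22 (when the application is submitted), so 2028-01-06 through 2028-01-16; done 2028-01-15 — within the window.
Step 2: 45 days after 2028-02-19 (end of the 35-day comment period, which began when the application fee is paid on 2028-01-15) is 2028-04-04; done 2028-02-20 — timely.
Step 3: the earliest permitted date is 21 days after 2028-02-20 (when on-site notice is posted), i.e. 2028-03-12; done 2028-03-14, after the minimum wait.
Step 4: the window is 18–113 days after 2027-12-22 (when the application is submitted), so 2028-01-09 through 2028-04-13; done 2028-04-11, which is between those dates.
Step 5: 48 days after 2028-04-27 (end of the 16-day objection period, which began when the environmental checklist is filed on 2028-04-11) is 2028-06-14; done 2028-04-29 — timely.
Step 6: 68 days after 2028-04-29 (when newspaper notice is published) is 2028-07-06; 2028-04-30 is within that limit.
Step 7: the window is 15–45 days after 2028-04-30 (when the traffic study is submitted), so 2028-05-15 through 2028-06-14; done 2028-06-13, which is between those dates.

Yes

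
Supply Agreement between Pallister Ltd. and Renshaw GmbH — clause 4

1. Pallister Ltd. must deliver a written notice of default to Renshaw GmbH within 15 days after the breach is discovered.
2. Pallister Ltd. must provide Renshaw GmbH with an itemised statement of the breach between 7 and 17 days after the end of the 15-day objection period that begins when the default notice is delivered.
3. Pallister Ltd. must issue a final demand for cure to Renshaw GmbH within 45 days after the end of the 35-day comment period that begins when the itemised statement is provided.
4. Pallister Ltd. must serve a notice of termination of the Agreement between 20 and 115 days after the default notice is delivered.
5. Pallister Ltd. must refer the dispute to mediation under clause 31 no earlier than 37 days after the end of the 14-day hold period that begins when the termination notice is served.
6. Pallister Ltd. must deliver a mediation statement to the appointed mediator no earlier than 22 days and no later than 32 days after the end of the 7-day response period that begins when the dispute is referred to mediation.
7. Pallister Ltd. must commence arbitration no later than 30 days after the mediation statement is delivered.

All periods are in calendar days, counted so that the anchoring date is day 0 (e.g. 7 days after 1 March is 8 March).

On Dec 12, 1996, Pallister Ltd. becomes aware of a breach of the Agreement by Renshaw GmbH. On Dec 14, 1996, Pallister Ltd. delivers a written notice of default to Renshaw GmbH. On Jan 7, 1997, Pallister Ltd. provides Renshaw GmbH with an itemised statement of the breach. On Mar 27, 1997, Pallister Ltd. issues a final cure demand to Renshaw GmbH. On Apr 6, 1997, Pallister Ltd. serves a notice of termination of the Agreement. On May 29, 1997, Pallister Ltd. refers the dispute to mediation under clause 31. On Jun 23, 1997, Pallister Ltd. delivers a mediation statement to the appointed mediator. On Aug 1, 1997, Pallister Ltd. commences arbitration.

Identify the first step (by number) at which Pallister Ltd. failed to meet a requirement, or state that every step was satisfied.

Step 6

Step 1: 15 days after Dec 12, 1996 (when the breach is discovered) is Dec 27, 1996; completed Dec 14, 1996, before the deadline.
Step 2: the window is 7–17 days after Dec 29, 1996 (end of the 15-day objection period, which began when the default notice is delivered on Dec 14, 1996), so Jan 5, 1997 through Jan 15, 1997; done Jan 7, 1997, which is between those dates.
Step 3: 45 days after Feb 11, 1997 (end of the 35-day comment period, which began when the itemised statement is provided on Jan 7, 1997) is Mar 28, 1997; completed Mar 27, 1997, before the deadline.
Step 4: the window is 20–115 days after Dec 14, 1996 (when the default notice is delivered), so Jan 3, 1997 through Apr 8, 1997; done Apr 6, 1997, which is between those dates.
Step 5: the earliest permitted date is 37 days after Apr 20, 1997 (end of the 14-day hold period, which began when the termination notice is served on Apr 6, 1997), i.e. May 27, 1997; May 29, 1997 is on or after that date.
Step 6: the window is 22–32 days after Jun 5, 1997 (end of the 7-day response period, which began when the dispute is referred to mediation on May 29, 1997), so Jun 27, 1997 through Jul 7, 1997; Jun 23, 1997 is 4 days too early.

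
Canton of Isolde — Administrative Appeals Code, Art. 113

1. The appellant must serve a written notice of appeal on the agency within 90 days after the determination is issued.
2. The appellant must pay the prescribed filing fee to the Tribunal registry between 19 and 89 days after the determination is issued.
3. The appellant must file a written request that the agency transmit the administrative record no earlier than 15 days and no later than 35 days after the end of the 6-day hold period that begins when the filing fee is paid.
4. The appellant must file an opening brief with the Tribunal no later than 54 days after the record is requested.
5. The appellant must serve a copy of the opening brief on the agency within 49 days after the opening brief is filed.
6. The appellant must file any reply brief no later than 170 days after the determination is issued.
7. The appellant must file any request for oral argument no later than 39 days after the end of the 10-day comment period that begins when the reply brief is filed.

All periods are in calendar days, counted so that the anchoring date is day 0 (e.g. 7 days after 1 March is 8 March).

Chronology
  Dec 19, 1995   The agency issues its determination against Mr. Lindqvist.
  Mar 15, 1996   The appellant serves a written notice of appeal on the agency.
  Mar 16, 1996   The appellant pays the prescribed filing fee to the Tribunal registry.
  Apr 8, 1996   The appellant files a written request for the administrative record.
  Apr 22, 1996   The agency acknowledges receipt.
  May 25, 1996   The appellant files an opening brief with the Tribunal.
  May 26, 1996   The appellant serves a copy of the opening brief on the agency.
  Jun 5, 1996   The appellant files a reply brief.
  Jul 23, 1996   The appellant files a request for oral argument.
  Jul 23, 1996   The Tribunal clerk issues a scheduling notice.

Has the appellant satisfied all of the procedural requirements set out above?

Step 1: 90 days after Dec 19, 1995 (when the determination is issued) is Mar 18, 1996; done Mar 15, 1996 — timely.
Step 2: the window is 19–89 days after Dec 19, 1995 (when the determination is issued), so Jan 7, 1996 through Mar 17, 1996; done Mar 16, 1996, which is between those dates.
Step 3: the window is 15–35 days after Mar 22, 1996 (end of the 6-day hold period, which began when the filing fee is paid on Mar 16, 1996), so Apr 6, 1996 through Apr 26, 1996; Apr 8, 1996 falls inside that range.
Step 4: 54 days after Apr 8, 1996 (when the record is requested) is Jun 1, 1996; completed May 25, 1996, before the deadline.
Step 5: 49 days after May 25, 1996 (when the opening brief is filed) is Jul 13, 1996; done May 26, 1996 — timely.
Step 6: 170 days after Dec 19, 1995 (when the determination is issued) is Jun 6, 1996; done Jun 5, 1996 — timely.
Step 7: 39 days after Jun 15, 1996 (end of the 10-day comment period, which began when the reply brief is filed on Jun 5, 1996) is Jul 24, 1996; Jul 23, 1996 is within that limit.

Yes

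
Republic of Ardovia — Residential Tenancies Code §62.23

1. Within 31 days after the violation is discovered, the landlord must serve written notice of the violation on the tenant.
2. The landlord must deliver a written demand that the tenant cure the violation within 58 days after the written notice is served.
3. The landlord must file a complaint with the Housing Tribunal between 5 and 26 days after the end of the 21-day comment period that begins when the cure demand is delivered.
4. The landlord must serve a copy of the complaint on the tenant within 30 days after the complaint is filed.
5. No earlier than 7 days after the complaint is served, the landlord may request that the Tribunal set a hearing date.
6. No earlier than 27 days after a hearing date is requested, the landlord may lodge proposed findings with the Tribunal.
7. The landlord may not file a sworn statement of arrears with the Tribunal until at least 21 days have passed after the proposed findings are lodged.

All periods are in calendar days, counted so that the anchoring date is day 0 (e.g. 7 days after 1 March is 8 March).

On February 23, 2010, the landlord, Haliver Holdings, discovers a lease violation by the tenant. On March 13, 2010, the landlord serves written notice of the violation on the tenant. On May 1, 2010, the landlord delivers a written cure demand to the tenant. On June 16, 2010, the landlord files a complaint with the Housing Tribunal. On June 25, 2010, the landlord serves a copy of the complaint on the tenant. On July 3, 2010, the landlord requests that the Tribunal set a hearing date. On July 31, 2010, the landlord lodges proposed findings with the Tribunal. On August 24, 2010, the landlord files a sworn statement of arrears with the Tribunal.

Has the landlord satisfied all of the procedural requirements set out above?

Yes

(1) due by February 23, 2010 + 31 days = March 26, 2010; done March 13, 2010 — timely.
(2) due by March 13, 2010 + 58 days = May 10, 2010; completed May 1, 2010, before the deadline.
(3) the permitted window runs from May 22, 2010 + 5 = May 27, 2010 to May 22, 2010 + 26 = June 17, 2010; June 16, 2010 falls inside that range.
(4) due by June 16, 2010 + 30 days = July 16, 2010; done June 25, 2010 — timely.
(5) permitted from June 25, 2010 + 7 days = July 2, 2010 onward; done July 3, 2010, after the minimum wait.
(6) permitted from July 3, 2010 + 27 days = July 30, 2010 onward; done July 31, 2010, after the minimum wait.
(7) permitted from July 31, 2010 + 21 days = August 21, 2010 onward; done August 24, 2010 — permitted.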